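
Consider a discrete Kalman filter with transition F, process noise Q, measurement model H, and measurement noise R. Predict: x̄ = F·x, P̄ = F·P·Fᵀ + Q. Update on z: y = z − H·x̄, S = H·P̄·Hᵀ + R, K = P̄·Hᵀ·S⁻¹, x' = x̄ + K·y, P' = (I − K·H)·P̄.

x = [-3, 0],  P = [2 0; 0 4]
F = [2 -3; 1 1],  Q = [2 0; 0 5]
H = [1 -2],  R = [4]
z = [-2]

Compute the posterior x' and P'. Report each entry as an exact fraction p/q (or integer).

x̄ = F·x = [-6, -3]
P̄ = F·P·Fᵀ + Q = [46 -8; -8 11]
y = z − H·x̄ = [-2]
S = H·P̄·Hᵀ + R = [126]
K = P̄·Hᵀ·S⁻¹ = [31/63; -5/21]
x' = x̄ + K·y = [-440/63, -53/21]
P' = (I − K·H)·P̄ = [976/63 142/21; 142/21 27/7]

x' = [-440/63, -53/21]
P' = [976/63 142/21; 142/21 27/7]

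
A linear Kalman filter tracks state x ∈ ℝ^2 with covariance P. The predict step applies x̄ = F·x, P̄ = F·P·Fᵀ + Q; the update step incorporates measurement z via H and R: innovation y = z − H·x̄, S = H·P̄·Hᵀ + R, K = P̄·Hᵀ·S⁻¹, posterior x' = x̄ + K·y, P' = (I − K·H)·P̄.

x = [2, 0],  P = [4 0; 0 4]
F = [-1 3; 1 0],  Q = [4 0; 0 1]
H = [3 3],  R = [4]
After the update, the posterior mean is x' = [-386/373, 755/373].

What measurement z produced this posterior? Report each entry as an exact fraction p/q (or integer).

z = [3]

x̄ = F·x = [-2, 2]
P̄ = F·P·Fᵀ + Q = [44 -4; -4 5]
S = H·P̄·Hᵀ + R = [373]
K = P̄·Hᵀ·S⁻¹ = [120/373; 3/373]
x' − x̄ = [360/373, 9/373] = K·y
y = (KᵀK)⁻¹·Kᵀ·(x' − x̄) = [3]
z = y + H·x̄ = [3] + [0] = [3]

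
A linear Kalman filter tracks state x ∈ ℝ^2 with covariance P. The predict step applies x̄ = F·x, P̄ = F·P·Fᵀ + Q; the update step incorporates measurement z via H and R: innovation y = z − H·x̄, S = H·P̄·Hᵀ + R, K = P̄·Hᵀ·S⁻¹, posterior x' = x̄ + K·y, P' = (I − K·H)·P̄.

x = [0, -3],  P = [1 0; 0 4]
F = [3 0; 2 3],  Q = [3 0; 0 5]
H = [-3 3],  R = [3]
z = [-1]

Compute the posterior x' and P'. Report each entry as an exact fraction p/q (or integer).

x' = [-39/34, -105/68]
P' = [381/34 759/68; 759/68 1557/136]

x̄ = F·x = [0, -9]
P̄ = F·P·Fᵀ + Q = [12 6; 6 45]
y = z − H·x̄ = [26]
S = H·P̄·Hᵀ + R = [408]
K = P̄·Hᵀ·S⁻¹ = [-3/68; 39/136]
x' = x̄ + K·y = [-39/34, -105/68]
P' = (I − K·H)·P̄ = [381/34 759/68; 759/68 1557/136]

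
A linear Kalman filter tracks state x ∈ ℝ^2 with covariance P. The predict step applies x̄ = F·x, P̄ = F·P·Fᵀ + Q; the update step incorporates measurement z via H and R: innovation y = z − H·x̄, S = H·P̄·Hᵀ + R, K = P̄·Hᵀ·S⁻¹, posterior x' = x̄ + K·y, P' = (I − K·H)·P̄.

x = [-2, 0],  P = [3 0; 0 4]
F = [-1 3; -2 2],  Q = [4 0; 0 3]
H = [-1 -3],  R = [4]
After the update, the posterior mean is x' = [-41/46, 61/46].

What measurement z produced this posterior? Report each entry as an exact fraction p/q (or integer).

x̄ = F·x = [2, 4]
P̄ = F·P·Fᵀ + Q = [43 30; 30 31]
S = H·P̄·Hᵀ + R = [506]
K = P̄·Hᵀ·S⁻¹ = [-133/506; -123/506]
x' − x̄ = [-133/46, -123/46] = K·y
y = (KᵀK)⁻¹·Kᵀ·(x' − x̄) = [11]
z = y + H·x̄ = [11] + [-14] = [-3]

z = [-3]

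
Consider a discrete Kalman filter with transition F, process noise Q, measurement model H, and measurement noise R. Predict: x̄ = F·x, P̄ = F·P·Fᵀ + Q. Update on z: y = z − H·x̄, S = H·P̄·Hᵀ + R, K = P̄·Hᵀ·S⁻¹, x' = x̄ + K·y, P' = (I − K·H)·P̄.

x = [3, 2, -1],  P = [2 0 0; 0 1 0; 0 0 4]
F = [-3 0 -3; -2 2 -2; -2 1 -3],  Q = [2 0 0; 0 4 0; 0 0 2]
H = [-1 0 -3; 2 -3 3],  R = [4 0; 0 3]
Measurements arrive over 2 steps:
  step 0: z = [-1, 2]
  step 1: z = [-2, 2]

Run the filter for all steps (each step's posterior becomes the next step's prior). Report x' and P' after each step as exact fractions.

step 0: x' = [-158170/56561, -57732/56561, 77845/56561], P' = [217032/56561 85044/56561 -56136/56561; 85044/56561 73492/56561 620/56561; -56136/56561 620/56561 37612/56561]
step 1: x' = [346229743/123207646, 55463664/61603823, -34173503/123207646], P' = [585352443/123207646 116067018/61603823 -148402227/123207646; 116067018/61603823 86174244/61603823 -7665914/61603823; -148402227/123207646 -7665914/61603823 83219059/123207646]

step 0: x̄ = F·x = [-6, 0, -1]
step 0: P̄ = F·P·Fᵀ + Q = [56 36 48; 36 32 34; 48 34 47]
step 0: y = z − H·x̄ = [-10, 17]
step 0: S = H·P̄·Hᵀ + R = [771 -553; -553 470]
step 0: K = P̄·Hᵀ·S⁻¹ = [-12156/56561 3508/56561; -21726/56561 -16176/56561; -14175/56561 -432/56561]
step 0: x' = x̄ + K·y = [-158170/56561, -57732/56561, 77845/56561]
step 0: P' = (I − K·H)·P̄ = [217032/56561 85044/56561 -56136/56561; 85044/56561 73492/56561 620/56561; -56136/56561 620/56561 37612/56561]
step 1: x̄ = F·x = [240975/56561, 45186/56561, 25073/56561]
step 1: P̄ = F·P·Fᵀ + Q = [1394470/56561 340248/56561 541668/56561; 340248/56561 404388/56561 164200/56561; 541668/56561 164200/56561 375722/56561]
step 1: y = z − H·x̄ = [203072/56561, -308489/56561]
step 1: S = H·P̄·Hᵀ + R = [8252220/56561 -8546906/56561; -8546906/56561 12229993/56561]
step 1: K = P̄·Hᵀ·S⁻¹ = [-70072881/246415292 9698699/123207646; -23267319/61603823 -16462146/61603823; -50627475/246415292 -383931/123207646]
step 1: x' = x̄ + K·y = [346229743/123207646, 55463664/61603823, -34173503/123207646]
step 1: P' = (I − K·H)·P̄ = [585352443/123207646 116067018/61603823 -148402227/123207646; 116067018/61603823 86174244/61603823 -7665914/61603823; -148402227/123207646 -7665914/61603823 83219059/123207646]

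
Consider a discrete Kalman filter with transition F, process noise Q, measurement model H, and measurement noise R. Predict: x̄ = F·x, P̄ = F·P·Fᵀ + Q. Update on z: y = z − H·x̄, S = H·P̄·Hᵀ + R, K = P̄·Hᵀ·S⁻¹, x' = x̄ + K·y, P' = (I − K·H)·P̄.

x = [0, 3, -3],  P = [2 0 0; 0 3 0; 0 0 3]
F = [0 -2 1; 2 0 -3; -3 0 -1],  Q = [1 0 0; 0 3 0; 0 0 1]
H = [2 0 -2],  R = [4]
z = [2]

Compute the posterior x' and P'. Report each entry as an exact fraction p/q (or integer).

x̄ = F·x = [-9, 9, 3]
P̄ = F·P·Fᵀ + Q = [16 -9 -3; -9 38 -3; -3 -3 22]
y = z − H·x̄ = [26]
S = H·P̄·Hᵀ + R = [180]
K = P̄·Hᵀ·S⁻¹ = [19/90; -1/15; -5/18]
x' = x̄ + K·y = [-158/45, 109/15, -38/9]
P' = (I − K·H)·P̄ = [359/45 -97/15 68/9; -97/15 186/5 -19/3; 68/9 -19/3 73/9]

x' = [-158/45, 109/15, -38/9]
P' = [359/45 -97/15 68/9; -97/15 186/5 -19/3; 68/9 -19/3 73/9]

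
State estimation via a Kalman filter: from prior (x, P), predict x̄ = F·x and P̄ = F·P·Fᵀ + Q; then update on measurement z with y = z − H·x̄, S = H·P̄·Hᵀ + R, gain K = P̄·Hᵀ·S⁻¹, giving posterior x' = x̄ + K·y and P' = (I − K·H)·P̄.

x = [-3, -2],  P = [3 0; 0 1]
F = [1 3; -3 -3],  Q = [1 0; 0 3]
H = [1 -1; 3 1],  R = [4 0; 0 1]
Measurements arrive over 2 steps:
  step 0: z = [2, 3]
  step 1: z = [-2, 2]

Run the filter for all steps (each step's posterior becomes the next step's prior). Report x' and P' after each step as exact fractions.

step 0: x̄ = F·x = [-9, 15]
step 0: P̄ = F·P·Fᵀ + Q = [13 -18; -18 39]
step 0: y = z − H·x̄ = [26, 15]
step 0: S = H·P̄·Hᵀ + R = [92 36; 36 49]
step 0: K = P̄·Hᵀ·S⁻¹ = [763/3212 204/803; -2253/3212 168/803]
step 0: x' = x̄ + K·y = [1585/1606, -159/1606]
step 0: P' = (I − K·H)·P̄ = [967/3212 -2085/3212; -2085/3212 6927/3212]
step 1: x̄ = F·x = [554/803, -2139/803]
step 1: P̄ = F·P·Fᵀ + Q = [13503/803 -10056/803; -10056/803 10788/803]
step 1: y = z − H·x̄ = [-4299/803, 2083/803]
step 1: S = H·P̄·Hᵀ + R = [47615/803 49833/803; 49833/803 72782/803]
step 1: K = P̄·Hᵀ·S⁻¹ = [245463/1223147 343716/1223147; -686556/1223147 144384/1223147]
step 1: x' = x̄ + K·y = [421343/1223147, 791961/1223147]
step 1: P' = (I − K·H)·P̄ = [331392/1223147 -650460/1223147; -650460/1223147 2095764/1223147]

step 0: x' = [1585/1606, -159/1606], P' = [967/3212 -2085/3212; -2085/3212 6927/3212]
step 1: x' = [421343/1223147, 791961/1223147], P' = [331392/1223147 -650460/1223147; -650460/1223147 2095764/1223147]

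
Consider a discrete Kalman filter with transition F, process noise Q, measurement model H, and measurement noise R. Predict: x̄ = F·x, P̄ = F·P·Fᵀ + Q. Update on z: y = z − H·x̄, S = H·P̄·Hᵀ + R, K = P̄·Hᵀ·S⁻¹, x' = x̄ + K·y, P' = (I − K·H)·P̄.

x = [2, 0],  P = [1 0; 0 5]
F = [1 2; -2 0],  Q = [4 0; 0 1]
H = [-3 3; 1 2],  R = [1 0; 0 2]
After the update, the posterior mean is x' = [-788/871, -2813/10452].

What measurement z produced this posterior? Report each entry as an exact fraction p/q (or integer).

z = [2, -1]

x̄ = F·x = [2, -4]
P̄ = F·P·Fᵀ + Q = [25 -2; -2 5]
S = H·P̄·Hᵀ + R = [307 -39; -39 39]
K = P̄·Hᵀ·S⁻¹ = [-15/67 274/871; 29/268 3275/10452]
x' − x̄ = [-2530/871, 38995/10452] = K·y
y = (KᵀK)⁻¹·Kᵀ·(x' − x̄) = [20, 5]
z = y + H·x̄ = [20, 5] + [-18, -6] = [2, -1]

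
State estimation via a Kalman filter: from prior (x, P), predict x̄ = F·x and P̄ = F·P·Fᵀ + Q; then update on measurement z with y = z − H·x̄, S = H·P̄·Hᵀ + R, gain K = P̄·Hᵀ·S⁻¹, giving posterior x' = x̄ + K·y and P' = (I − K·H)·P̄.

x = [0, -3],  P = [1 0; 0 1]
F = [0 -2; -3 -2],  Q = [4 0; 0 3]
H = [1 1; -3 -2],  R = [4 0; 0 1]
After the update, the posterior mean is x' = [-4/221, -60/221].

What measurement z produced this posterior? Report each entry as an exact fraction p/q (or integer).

x̄ = F·x = [6, 6]
P̄ = F·P·Fᵀ + Q = [8 4; 4 16]
S = H·P̄·Hᵀ + R = [36 -76; -76 185]
K = P̄·Hᵀ·S⁻¹ = [-53/221 -60/221; 89/221 -16/221]
x' − x̄ = [-1330/221, -1386/221] = K·y
y = (KᵀK)⁻¹·Kᵀ·(x' − x̄) = [-10, 31]
z = y + H·x̄ = [-10, 31] + [12, -30] = [2, 1]

z = [2, 1]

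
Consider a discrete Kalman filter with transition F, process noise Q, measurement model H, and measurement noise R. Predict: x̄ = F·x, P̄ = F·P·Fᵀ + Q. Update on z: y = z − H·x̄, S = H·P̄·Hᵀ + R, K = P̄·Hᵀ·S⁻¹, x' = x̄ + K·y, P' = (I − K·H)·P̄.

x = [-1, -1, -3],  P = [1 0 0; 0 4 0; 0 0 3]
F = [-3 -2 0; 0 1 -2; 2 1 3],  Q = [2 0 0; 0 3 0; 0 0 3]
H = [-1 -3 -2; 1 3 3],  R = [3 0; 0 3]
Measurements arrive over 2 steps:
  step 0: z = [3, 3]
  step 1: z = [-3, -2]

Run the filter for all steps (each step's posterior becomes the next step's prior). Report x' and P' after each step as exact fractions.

step 0: x̄ = F·x = [5, 5, -12]
step 0: P̄ = F·P·Fᵀ + Q = [27 -8 -14; -8 19 -14; -14 -14 38]
step 0: y = z − H·x̄ = [-1, 19]
step 0: S = H·P̄·Hᵀ + R = [81 -98; -98 159]
step 0: K = P̄·Hᵀ·S⁻¹ = [153/3275 -709/3275; -2653/3275 -1491/3275; 2504/3275 2738/3275]
step 0: x' = x̄ + K·y = [21/25, -71/25, 78/25]
step 0: P' = (I − K·H)·P̄ = [56949/3275 -18024/3275 -1668/3275; -18024/3275 16949/3275 -12432/3275; -1668/3275 -12432/3275 15726/3275]
step 1: x̄ = F·x = [79/25, -227/25, 41/5]
step 1: P̄ = F·P·Fᵀ + Q = [2829/25 -302/25 -244/5; -302/25 139406/3275 -23843/655; -244/5 -23843/655 9176/131]
step 1: y = z − H·x̄ = [-267/25, -63/25]
step 1: S = H·P̄·Hᵀ + R = [245446/3275 -176956/3275; -176956/3275 357516/3275]
step 1: K = P̄·Hᵀ·S⁻¹ = [-612684/2154101 -6697069/8616404; -3543131/4308202 -3001033/8616404; 1953674/2154101 7982801/8616404]
step 1: x' = x̄ + K·y = [70278311/8616404, 5006933/8616404, -32923099/8616404]
step 1: P' = (I − K·H)·P̄ = [560401143/8616404 -166054035/8616404 -27443415/8616404; -166054035/8616404 82612197/8616404 -30261885/8616404; -27443415/8616404 -30261885/8616404 47392491/8616404]

step 0: x' = [21/25, -71/25, 78/25], P' = [56949/3275 -18024/3275 -1668/3275; -18024/3275 16949/3275 -12432/3275; -1668/3275 -12432/3275 15726/3275]
step 1: x' = [70278311/8616404, 5006933/8616404, -32923099/8616404], P' = [560401143/8616404 -166054035/8616404 -27443415/8616404; -166054035/8616404 82612197/8616404 -30261885/8616404; -27443415/8616404 -30261885/8616404 47392491/8616404]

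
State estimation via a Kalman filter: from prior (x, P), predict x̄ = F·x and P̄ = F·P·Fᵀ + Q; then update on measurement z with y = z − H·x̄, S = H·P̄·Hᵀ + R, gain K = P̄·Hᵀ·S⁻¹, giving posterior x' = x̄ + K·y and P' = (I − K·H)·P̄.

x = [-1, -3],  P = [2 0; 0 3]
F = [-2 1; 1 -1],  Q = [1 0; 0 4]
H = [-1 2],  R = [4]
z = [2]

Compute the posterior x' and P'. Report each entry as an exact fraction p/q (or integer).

x' = [-1/40, 17/16]
P' = [71/20 9/8; 9/8 19/16]

x̄ = F·x = [-1, 2]
P̄ = F·P·Fᵀ + Q = [12 -7; -7 9]
y = z − H·x̄ = [-3]
S = H·P̄·Hᵀ + R = [80]
K = P̄·Hᵀ·S⁻¹ = [-13/40; 5/16]
x' = x̄ + K·y = [-1/40, 17/16]
P' = (I − K·H)·P̄ = [71/20 9/8; 9/8 19/16]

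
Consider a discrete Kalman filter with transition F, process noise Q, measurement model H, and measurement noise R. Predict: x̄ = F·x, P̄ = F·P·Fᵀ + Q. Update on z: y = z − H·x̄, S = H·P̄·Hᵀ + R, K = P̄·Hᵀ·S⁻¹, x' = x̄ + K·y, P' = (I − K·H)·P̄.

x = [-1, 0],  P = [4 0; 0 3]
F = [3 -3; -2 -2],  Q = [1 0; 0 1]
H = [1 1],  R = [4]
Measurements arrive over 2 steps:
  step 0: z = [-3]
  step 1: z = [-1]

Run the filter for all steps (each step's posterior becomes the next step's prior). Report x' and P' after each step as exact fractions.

step 0: x' = [-371/85, 124/85], P' = [2076/85 -1844/85; -1844/85 1936/85]
step 1: x' = [-80384/11571, 68209/11571], P' = [1396541/69426 -1122361/69426; -1122361/69426 1124525/69426]

step 0: x̄ = F·x = [-3, 2]
step 0: P̄ = F·P·Fᵀ + Q = [64 -6; -6 29]
step 0: y = z − H·x̄ = [-2]
step 0: S = H·P̄·Hᵀ + R = [85]
step 0: K = P̄·Hᵀ·S⁻¹ = [58/85; 23/85]
step 0: x' = x̄ + K·y = [-371/85, 124/85]
step 0: P' = (I − K·H)·P̄ = [2076/85 -1844/85; -1844/85 1936/85]
step 1: x̄ = F·x = [-297/17, 494/85]
step 1: P̄ = F·P·Fᵀ + Q = [13877/17 -168/17; -168/17 1381/85]
step 1: y = z − H·x̄ = [906/85]
step 1: S = H·P̄·Hᵀ + R = [69426/85]
step 1: K = P̄·Hᵀ·S⁻¹ = [68545/69426; 541/69426]
step 1: x' = x̄ + K·y = [-80384/11571, 68209/11571]
step 1: P' = (I − K·H)·P̄ = [1396541/69426 -1122361/69426; -1122361/69426 1124525/69426]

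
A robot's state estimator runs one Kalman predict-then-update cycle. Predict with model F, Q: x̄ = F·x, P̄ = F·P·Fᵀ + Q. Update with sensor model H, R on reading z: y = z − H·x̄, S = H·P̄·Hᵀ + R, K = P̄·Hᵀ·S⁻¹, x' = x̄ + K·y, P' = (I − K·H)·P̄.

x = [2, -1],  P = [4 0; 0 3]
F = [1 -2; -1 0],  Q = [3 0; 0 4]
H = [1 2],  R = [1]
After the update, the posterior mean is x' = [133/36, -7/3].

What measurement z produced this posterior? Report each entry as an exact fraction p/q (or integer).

x̄ = F·x = [4, -2]
P̄ = F·P·Fᵀ + Q = [19 -4; -4 8]
S = H·P̄·Hᵀ + R = [36]
K = P̄·Hᵀ·S⁻¹ = [11/36; 1/3]
x' − x̄ = [-11/36, -1/3] = K·y
y = (KᵀK)⁻¹·Kᵀ·(x' − x̄) = [-1]
z = y + H·x̄ = [-1] + [0] = [-1]

z = [-1]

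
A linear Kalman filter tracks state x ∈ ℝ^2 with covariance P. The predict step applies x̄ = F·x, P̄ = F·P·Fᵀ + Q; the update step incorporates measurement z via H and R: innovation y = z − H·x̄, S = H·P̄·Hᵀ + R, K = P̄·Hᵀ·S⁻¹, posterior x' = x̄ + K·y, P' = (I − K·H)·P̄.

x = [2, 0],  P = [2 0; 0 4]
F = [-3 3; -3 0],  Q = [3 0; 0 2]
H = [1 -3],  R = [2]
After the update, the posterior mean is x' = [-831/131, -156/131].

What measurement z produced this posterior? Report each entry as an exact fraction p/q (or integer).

z = [-3]

x̄ = F·x = [-6, -6]
P̄ = F·P·Fᵀ + Q = [57 18; 18 20]
S = H·P̄·Hᵀ + R = [131]
K = P̄·Hᵀ·S⁻¹ = [3/131; -42/131]
x' − x̄ = [-45/131, 630/131] = K·y
y = (KᵀK)⁻¹·Kᵀ·(x' − x̄) = [-15]
z = y + H·x̄ = [-15] + [12] = [-3]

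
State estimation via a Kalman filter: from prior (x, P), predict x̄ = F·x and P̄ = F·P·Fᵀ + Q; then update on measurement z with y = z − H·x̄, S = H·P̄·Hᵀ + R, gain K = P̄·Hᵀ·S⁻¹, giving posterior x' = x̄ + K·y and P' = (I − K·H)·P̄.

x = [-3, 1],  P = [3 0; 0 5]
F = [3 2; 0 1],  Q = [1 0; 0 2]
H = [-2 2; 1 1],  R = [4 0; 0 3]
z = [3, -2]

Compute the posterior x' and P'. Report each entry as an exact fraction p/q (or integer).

x' = [-40/23, 3/46]
P' = [1088/1127 502/1127; 502/1127 965/1127]

x̄ = F·x = [-7, 1]
P̄ = F·P·Fᵀ + Q = [48 10; 10 7]
y = z − H·x̄ = [-13, 4]
S = H·P̄·Hᵀ + R = [144 -82; -82 78]
K = P̄·Hᵀ·S⁻¹ = [-293/1127 530/1127; 463/2254 489/1127]
x' = x̄ + K·y = [-40/23, 3/46]
P' = (I − K·H)·P̄ = [1088/1127 502/1127; 502/1127 965/1127]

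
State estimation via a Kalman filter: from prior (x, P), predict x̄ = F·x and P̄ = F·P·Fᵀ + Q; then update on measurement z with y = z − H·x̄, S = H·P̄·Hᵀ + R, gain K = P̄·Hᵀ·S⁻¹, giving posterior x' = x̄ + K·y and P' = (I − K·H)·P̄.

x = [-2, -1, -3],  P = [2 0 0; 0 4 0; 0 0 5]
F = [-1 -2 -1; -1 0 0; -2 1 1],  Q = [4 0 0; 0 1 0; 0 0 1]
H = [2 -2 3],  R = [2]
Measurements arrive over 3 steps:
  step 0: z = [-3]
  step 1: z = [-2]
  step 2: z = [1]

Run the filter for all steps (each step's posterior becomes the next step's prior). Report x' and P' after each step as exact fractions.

step 0: x̄ = F·x = [7, 2, 0]
step 0: P̄ = F·P·Fᵀ + Q = [27 2 -9; 2 3 4; -9 4 18]
step 0: y = z − H·x̄ = [-13]
step 0: S = H·P̄·Hᵀ + R = [112]
step 0: K = P̄·Hᵀ·S⁻¹ = [23/112; 5/56; 1/4]
step 0: x' = x̄ + K·y = [485/112, 47/56, -13/4]
step 0: P' = (I − K·H)·P̄ = [2495/112 -3/56 -59/4; -3/56 59/28 3/2; -59/4 3/2 11]
step 1: x̄ = F·x = [-309/112, -485/112, -155/14]
step 1: P̄ = F·P·Fᵀ + Q = [2463/112 831/112 139/14; 831/112 2607/112 831/14; 139/14 831/14 1158/7]
step 1: y = z − H·x̄ = [393/14]
step 1: S = H·P̄·Hᵀ + R = [7136/7]
step 1: K = P̄·Hᵀ·S⁻¹ = [825/14272; 2049/14272; 1391/3568]
step 1: x' = x̄ + K·y = [-32433/28544, -8569/28544, -911/7136]
step 1: P' = (I − K·H)·P̄ = [530481/28544 -29703/28544 -93089/7136; -29703/28544 64641/28544 16407/7136; -93089/7136 16407/7136 18713/1784]
step 2: x̄ = F·x = [53215/28544, 32433/28544, 52653/28544]
step 2: P̄ = F·P·Fᵀ + Q = [601617/28544 98719/28544 -26077/28544; 98719/28544 559025/28544 1463021/28544; -26077/28544 1463021/28544 4254009/28544]
step 2: y = z − H·x̄ = [-170979/28544]
step 2: S = H·P̄·Hᵀ + R = [24326809/28544]
step 2: K = P̄·Hᵀ·S⁻¹ = [927565/24326809; 3468451/24326809; 9783831/24326809]
step 2: x' = x̄ + K·y = [39796700/24326809, 13730319/48653618, -13731438/24326809]
step 2: P' = (I − K·H)·P̄ = [482589862/24326809 -28576776/24326809 -340159382/24326809; -28576776/24326809 54972746/24326809 58011982/24326809; -340159382/24326809 58011982/24326809 271970130/24326809]

step 0: x' = [485/112, 47/56, -13/4], P' = [2495/112 -3/56 -59/4; -3/56 59/28 3/2; -59/4 3/2 11]
step 1: x' = [-32433/28544, -8569/28544, -911/7136], P' = [530481/28544 -29703/28544 -93089/7136; -29703/28544 64641/28544 16407/7136; -93089/7136 16407/7136 18713/1784]
step 2: x' = [39796700/24326809, 13730319/48653618, -13731438/24326809], P' = [482589862/24326809 -28576776/24326809 -340159382/24326809; -28576776/24326809 54972746/24326809 58011982/24326809; -340159382/24326809 58011982/24326809 271970130/24326809]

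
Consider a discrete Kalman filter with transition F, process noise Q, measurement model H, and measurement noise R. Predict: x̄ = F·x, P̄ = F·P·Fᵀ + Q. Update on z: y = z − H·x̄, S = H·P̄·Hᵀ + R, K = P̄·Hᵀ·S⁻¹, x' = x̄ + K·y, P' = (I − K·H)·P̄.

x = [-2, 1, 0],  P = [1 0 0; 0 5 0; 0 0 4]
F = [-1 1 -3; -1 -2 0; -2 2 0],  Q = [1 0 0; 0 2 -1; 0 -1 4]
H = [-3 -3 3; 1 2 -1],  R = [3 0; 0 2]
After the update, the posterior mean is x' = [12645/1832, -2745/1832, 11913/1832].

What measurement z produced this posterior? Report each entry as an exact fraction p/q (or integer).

x̄ = F·x = [3, 0, 6]
P̄ = F·P·Fᵀ + Q = [43 -9 12; -9 23 -19; 12 -19 28]
S = H·P̄·Hᵀ + R = [813 -369; -369 181]
K = P̄·Hᵀ·S⁻¹ = [-2383/3664 -4595/3664; 915/3664 2999/3664; -307/3664 -1719/3664]
x' − x̄ = [7149/1832, -2745/1832, 921/1832] = K·y
y = (KᵀK)⁻¹·Kᵀ·(x' − x̄) = [-6, 0]
z = y + H·x̄ = [-6, 0] + [9, -3] = [3, -3]

z = [3, -3]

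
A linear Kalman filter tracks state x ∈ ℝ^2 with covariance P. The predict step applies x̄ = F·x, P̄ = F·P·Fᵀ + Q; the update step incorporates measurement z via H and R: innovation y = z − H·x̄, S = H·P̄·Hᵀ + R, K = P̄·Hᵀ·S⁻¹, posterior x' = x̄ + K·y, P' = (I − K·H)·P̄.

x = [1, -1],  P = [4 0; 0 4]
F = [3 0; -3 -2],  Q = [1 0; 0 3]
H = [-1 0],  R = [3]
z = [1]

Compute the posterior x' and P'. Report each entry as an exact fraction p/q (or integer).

x' = [-7/10, 13/5]
P' = [111/40 -27/10; -27/10 113/5]

x̄ = F·x = [3, -1]
P̄ = F·P·Fᵀ + Q = [37 -36; -36 55]
y = z − H·x̄ = [4]
S = H·P̄·Hᵀ + R = [40]
K = P̄·Hᵀ·S⁻¹ = [-37/40; 9/10]
x' = x̄ + K·y = [-7/10, 13/5]
P' = (I − K·H)·P̄ = [111/40 -27/10; -27/10 113/5]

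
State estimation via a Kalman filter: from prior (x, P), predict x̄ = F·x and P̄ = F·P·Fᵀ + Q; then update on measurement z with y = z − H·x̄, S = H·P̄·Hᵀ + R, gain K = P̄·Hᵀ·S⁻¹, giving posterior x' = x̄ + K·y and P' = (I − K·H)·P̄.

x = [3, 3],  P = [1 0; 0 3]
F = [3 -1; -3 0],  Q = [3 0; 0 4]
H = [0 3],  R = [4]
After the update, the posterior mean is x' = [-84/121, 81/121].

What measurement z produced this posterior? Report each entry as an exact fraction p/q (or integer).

z = [3]

x̄ = F·x = [6, -9]
P̄ = F·P·Fᵀ + Q = [15 -9; -9 13]
S = H·P̄·Hᵀ + R = [121]
K = P̄·Hᵀ·S⁻¹ = [-27/121; 39/121]
x' − x̄ = [-810/121, 1170/121] = K·y
y = (KᵀK)⁻¹·Kᵀ·(x' − x̄) = [30]
z = y + H·x̄ = [30] + [-27] = [3]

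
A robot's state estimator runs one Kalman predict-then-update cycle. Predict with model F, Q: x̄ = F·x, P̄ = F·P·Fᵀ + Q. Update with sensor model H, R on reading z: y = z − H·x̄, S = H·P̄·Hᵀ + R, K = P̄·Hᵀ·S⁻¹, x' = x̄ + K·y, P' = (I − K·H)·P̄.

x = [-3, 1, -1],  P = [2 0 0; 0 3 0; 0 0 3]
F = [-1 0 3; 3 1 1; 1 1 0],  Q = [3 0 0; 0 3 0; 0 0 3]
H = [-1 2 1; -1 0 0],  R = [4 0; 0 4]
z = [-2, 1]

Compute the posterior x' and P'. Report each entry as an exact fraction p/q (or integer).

x' = [-437/356, -3273/1424, 665/712]
P' = [311/89 555/356 53/178; 555/356 3123/1424 -891/712; 53/178 -891/712 1235/356]

x̄ = F·x = [0, -9, -2]
P̄ = F·P·Fᵀ + Q = [32 3 -2; 3 27 9; -2 9 8]
y = z − H·x̄ = [18, 1]
S = H·P̄·Hᵀ + R = [180 28; 28 36]
K = P̄·Hᵀ·S⁻¹ = [-7/356 -311/356; 561/1424 -555/1424; 119/712 -53/712]
x' = x̄ + K·y = [-437/356, -3273/1424, 665/712]
P' = (I − K·H)·P̄ = [311/89 555/356 53/178; 555/356 3123/1424 -891/712; 53/178 -891/712 1235/356]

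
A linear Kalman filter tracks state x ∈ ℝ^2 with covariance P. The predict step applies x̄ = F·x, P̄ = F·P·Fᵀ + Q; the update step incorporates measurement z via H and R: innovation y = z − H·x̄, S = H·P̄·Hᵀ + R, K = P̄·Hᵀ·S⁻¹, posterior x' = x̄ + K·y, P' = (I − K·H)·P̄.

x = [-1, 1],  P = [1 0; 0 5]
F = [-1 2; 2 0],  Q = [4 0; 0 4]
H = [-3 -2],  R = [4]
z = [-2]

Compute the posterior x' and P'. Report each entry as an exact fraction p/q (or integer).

x̄ = F·x = [3, -2]
P̄ = F·P·Fᵀ + Q = [25 -2; -2 8]
y = z − H·x̄ = [3]
S = H·P̄·Hᵀ + R = [237]
K = P̄·Hᵀ·S⁻¹ = [-71/237; -10/237]
x' = x̄ + K·y = [166/79, -168/79]
P' = (I − K·H)·P̄ = [884/237 -1184/237; -1184/237 1796/237]

x' = [166/79, -168/79]
P' = [884/237 -1184/237; -1184/237 1796/237]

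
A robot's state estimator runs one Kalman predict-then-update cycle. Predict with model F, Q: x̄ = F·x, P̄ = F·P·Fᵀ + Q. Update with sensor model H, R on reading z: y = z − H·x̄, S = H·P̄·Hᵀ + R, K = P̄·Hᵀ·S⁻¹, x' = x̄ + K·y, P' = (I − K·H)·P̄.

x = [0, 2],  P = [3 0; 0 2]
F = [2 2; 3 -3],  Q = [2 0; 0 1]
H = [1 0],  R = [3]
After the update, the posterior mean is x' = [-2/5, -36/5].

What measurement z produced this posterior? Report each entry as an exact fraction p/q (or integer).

x̄ = F·x = [4, -6]
P̄ = F·P·Fᵀ + Q = [22 6; 6 46]
S = H·P̄·Hᵀ + R = [25]
K = P̄·Hᵀ·S⁻¹ = [22/25; 6/25]
x' − x̄ = [-22/5, -6/5] = K·y
y = (KᵀK)⁻¹·Kᵀ·(x' − x̄) = [-5]
z = y + H·x̄ = [-5] + [4] = [-1]

z = [-1]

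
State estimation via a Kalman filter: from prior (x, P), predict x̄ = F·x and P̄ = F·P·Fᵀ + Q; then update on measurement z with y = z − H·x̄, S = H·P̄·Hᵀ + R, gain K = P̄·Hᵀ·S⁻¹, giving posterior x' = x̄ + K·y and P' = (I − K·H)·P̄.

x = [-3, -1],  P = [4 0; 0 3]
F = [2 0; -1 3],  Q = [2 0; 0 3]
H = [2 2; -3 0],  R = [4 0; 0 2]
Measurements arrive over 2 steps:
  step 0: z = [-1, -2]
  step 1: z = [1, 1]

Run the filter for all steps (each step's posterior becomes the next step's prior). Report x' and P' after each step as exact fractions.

step 0: x̄ = F·x = [-6, 0]
step 0: P̄ = F·P·Fᵀ + Q = [18 -8; -8 34]
step 0: y = z − H·x̄ = [11, -20]
step 0: S = H·P̄·Hᵀ + R = [148 -60; -60 164]
step 0: K = P̄·Hᵀ·S⁻¹ = [5/2584 -849/2584; 623/1292 417/1292]
step 0: x' = x̄ + K·y = [1531/2584, -1487/1292]
step 0: P' = (I − K·H)·P̄ = [283/1292 -139/646; -139/646 381/323]
step 1: x̄ = F·x = [1531/1292, -10453/2584]
step 1: P̄ = F·P·Fᵀ + Q = [929/323 -1117/646; -1117/646 19543/1292]
step 1: y = z − H·x̄ = [457/68, 5885/1292]
step 1: S = H·P̄·Hᵀ + R = [1057/17 -117/17; -117/17 9007/323]
step 1: K = P̄·Hᵀ·S⁻¹ = [741/272362 -84093/272362; 126433/272362 40935/136181]
step 1: x' = x̄ + K·y = [-55315/272362, 60419/136181]
step 1: P' = (I − K·H)·P̄ = [28031/136181 -27290/136181; -27290/136181 153723/136181]

step 0: x' = [1531/2584, -1487/1292], P' = [283/1292 -139/646; -139/646 381/323]
step 1: x' = [-55315/272362, 60419/136181], P' = [28031/136181 -27290/136181; -27290/136181 153723/136181]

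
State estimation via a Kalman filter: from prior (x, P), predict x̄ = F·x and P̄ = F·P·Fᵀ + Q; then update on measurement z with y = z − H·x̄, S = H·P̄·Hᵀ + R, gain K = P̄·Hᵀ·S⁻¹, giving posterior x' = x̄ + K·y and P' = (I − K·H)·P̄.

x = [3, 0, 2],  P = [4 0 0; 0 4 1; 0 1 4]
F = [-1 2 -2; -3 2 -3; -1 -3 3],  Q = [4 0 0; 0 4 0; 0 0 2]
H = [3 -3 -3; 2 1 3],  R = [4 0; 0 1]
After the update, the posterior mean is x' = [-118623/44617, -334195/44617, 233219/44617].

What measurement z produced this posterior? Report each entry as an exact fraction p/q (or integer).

z = [-1, 3]

x̄ = F·x = [-7, -15, 3]
P̄ = F·P·Fᵀ + Q = [32 42 -32; 42 80 -33; -32 -33 60]
S = H·P̄·Hᵀ + R = [778 -414; -414 335]
K = P̄·Hᵀ·S⁻¹ = [13125/44617 17552/44617; 21885/89234 22180/44617; -24933/89234 -4352/44617]
x' − x̄ = [193696/44617, 335060/44617, 99368/44617] = K·y
y = (KᵀK)⁻¹·Kᵀ·(x' − x̄) = [-16, 23]
z = y + H·x̄ = [-16, 23] + [15, -20] = [-1, 3]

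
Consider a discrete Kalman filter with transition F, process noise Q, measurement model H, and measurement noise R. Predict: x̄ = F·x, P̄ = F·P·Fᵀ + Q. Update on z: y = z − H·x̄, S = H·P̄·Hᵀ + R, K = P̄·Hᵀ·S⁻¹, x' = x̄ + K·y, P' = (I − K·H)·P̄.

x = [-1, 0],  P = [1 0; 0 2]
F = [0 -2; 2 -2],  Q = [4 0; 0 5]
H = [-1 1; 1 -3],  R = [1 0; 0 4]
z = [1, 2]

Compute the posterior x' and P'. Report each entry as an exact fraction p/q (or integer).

x̄ = F·x = [0, -2]
P̄ = F·P·Fᵀ + Q = [12 8; 8 17]
y = z − H·x̄ = [3, -4]
S = H·P̄·Hᵀ + R = [14 -31; -31 121]
K = P̄·Hᵀ·S⁻¹ = [-856/733 -292/733; -244/733 -323/733]
x' = x̄ + K·y = [-1400/733, -906/733]
P' = (I − K·H)·P̄ = [1868/733 1012/733; 1012/733 768/733]

x' = [-1400/733, -906/733]
P' = [1868/733 1012/733; 1012/733 768/733]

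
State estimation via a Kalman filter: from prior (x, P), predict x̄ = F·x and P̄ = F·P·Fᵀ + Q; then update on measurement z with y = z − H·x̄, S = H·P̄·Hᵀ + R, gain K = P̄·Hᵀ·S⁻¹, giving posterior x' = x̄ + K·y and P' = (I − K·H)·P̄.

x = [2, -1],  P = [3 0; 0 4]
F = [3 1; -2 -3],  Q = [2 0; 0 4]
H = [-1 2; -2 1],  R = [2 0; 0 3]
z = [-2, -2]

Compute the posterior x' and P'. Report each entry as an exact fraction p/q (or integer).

x̄ = F·x = [5, -1]
P̄ = F·P·Fᵀ + Q = [33 -30; -30 52]
y = z − H·x̄ = [5, 9]
S = H·P̄·Hᵀ + R = [363 320; 320 307]
K = P̄·Hᵀ·S⁻¹ = [2169/9041 -5088/9041; 5298/9041 -2224/9041]
x' = x̄ + K·y = [10258/9041, -2567/9041]
P' = (I − K·H)·P̄ = [11622/9041 7980/9041; 7980/9041 9288/9041]

x' = [10258/9041, -2567/9041]
P' = [11622/9041 7980/9041; 7980/9041 9288/9041]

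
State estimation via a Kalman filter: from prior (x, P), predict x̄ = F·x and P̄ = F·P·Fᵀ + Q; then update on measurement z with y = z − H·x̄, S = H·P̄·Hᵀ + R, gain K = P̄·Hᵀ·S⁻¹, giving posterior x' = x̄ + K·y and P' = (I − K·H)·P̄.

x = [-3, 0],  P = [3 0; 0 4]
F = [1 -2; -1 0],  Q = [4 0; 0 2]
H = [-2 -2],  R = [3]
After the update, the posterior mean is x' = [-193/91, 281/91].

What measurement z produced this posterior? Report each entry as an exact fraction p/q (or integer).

z = [-2]

x̄ = F·x = [-3, 3]
P̄ = F·P·Fᵀ + Q = [23 -3; -3 5]
S = H·P̄·Hᵀ + R = [91]
K = P̄·Hᵀ·S⁻¹ = [-40/91; -4/91]
x' − x̄ = [80/91, 8/91] = K·y
y = (KᵀK)⁻¹·Kᵀ·(x' − x̄) = [-2]
z = y + H·x̄ = [-2] + [0] = [-2]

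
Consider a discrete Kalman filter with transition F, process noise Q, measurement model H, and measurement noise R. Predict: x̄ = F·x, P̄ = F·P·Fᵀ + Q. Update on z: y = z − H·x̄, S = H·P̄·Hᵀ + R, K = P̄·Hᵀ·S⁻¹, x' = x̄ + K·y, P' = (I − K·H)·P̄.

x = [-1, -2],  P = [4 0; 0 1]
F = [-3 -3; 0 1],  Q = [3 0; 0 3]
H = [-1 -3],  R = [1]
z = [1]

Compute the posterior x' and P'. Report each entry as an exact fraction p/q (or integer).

x̄ = F·x = [9, -2]
P̄ = F·P·Fᵀ + Q = [48 -3; -3 4]
y = z − H·x̄ = [4]
S = H·P̄·Hᵀ + R = [67]
K = P̄·Hᵀ·S⁻¹ = [-39/67; -9/67]
x' = x̄ + K·y = [447/67, -170/67]
P' = (I − K·H)·P̄ = [1695/67 -552/67; -552/67 187/67]

x' = [447/67, -170/67]
P' = [1695/67 -552/67; -552/67 187/67]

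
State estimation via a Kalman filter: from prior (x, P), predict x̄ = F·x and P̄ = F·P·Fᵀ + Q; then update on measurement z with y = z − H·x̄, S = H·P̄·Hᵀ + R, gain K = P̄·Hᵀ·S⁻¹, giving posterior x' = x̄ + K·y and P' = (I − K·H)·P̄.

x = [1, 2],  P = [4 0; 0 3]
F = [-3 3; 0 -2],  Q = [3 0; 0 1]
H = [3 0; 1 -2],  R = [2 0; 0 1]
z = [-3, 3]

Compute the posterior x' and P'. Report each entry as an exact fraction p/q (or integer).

x' = [-2538/2525, -205/101]
P' = [1101/5050 21/202; 21/202 59/202]

x̄ = F·x = [3, -4]
P̄ = F·P·Fᵀ + Q = [66 -18; -18 13]
y = z − H·x̄ = [-12, -8]
S = H·P̄·Hᵀ + R = [596 306; 306 191]
K = P̄·Hᵀ·S⁻¹ = [3303/10100 51/5050; 63/404 -97/202]
x' = x̄ + K·y = [-2538/2525, -205/101]
P' = (I − K·H)·P̄ = [1101/5050 21/202; 21/202 59/202]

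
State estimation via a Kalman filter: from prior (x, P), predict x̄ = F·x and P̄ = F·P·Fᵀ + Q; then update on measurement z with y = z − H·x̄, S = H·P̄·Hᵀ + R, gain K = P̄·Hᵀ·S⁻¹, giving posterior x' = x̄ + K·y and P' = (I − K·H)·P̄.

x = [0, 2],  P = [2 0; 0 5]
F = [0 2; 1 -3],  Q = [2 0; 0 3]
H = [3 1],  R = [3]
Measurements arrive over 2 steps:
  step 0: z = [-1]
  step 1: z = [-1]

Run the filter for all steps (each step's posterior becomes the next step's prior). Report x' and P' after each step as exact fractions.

step 0: x̄ = F·x = [4, -6]
step 0: P̄ = F·P·Fᵀ + Q = [22 -30; -30 50]
step 0: y = z − H·x̄ = [-7]
step 0: S = H·P̄·Hᵀ + R = [71]
step 0: K = P̄·Hᵀ·S⁻¹ = [36/71; -40/71]
step 0: x' = x̄ + K·y = [32/71, -146/71]
step 0: P' = (I − K·H)·P̄ = [266/71 -690/71; -690/71 1950/71]
step 1: x̄ = F·x = [-292/71, 470/71]
step 1: P̄ = F·P·Fᵀ + Q = [7942/71 -13080/71; -13080/71 22169/71]
step 1: y = z − H·x̄ = [335/71]
step 1: S = H·P̄·Hᵀ + R = [15380/71]
step 1: K = P̄·Hᵀ·S⁻¹ = [5373/7690; -17071/15380]
step 1: x' = x̄ + K·y = [-1255/1538, 4253/3076]
step 1: P' = (I − K·H)·P̄ = [23491/3845 -124827/7690; -124827/7690 697749/15380]

step 0: x' = [32/71, -146/71], P' = [266/71 -690/71; -690/71 1950/71]
step 1: x' = [-1255/1538, 4253/3076], P' = [23491/3845 -124827/7690; -124827/7690 697749/15380]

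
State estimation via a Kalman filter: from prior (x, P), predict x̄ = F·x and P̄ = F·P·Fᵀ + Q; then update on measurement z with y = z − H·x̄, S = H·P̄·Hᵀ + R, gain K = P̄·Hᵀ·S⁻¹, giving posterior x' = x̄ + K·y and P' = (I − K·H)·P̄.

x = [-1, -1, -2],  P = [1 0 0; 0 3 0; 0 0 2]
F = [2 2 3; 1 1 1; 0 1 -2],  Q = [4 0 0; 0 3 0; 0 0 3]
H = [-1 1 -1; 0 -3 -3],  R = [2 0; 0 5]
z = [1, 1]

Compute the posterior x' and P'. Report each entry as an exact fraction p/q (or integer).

x' = [-28382/3329, -12748/3329, 11685/3329]
P' = [82942/3329 38830/3329 -39000/3329; 38830/3329 19945/3329 -19205/3329; -39000/3329 -19205/3329 20245/3329]

x̄ = F·x = [-10, -4, 3]
P̄ = F·P·Fᵀ + Q = [38 14 -6; 14 9 -1; -6 -1 14]
y = z − H·x̄ = [-2, -2]
S = H·P̄·Hᵀ + R = [25 39; 39 194]
K = P̄·Hᵀ·S⁻¹ = [-2556/3329 102/3329; 160/3329 -444/3329; -225/3329 -624/3329]
x' = x̄ + K·y = [-28382/3329, -12748/3329, 11685/3329]
P' = (I − K·H)·P̄ = [82942/3329 38830/3329 -39000/3329; 38830/3329 19945/3329 -19205/3329; -39000/3329 -19205/3329 20245/3329]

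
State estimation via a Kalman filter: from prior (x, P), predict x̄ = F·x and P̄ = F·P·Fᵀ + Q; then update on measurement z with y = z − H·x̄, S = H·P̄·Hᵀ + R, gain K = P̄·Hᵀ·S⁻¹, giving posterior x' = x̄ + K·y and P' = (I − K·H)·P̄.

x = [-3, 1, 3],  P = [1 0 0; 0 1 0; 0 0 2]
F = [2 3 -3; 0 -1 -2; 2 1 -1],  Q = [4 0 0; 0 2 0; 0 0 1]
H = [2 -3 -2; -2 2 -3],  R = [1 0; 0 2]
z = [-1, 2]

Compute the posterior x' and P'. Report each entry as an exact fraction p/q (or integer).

x' = [-13226/23135, 1997/23135, -1612/4627]
P' = [170741/23135 129523/23135 -4510/4627; 129523/23135 100549/23135 -3578/4627; -4510/4627 -3578/4627 1174/4627]

x̄ = F·x = [-12, -7, -8]
P̄ = F·P·Fᵀ + Q = [35 9 13; 9 11 3; 13 3 8]
y = z − H·x̄ = [-14, -32]
S = H·P̄·Hᵀ + R = [96 -79; -79 306]
K = P̄·Hᵀ·S⁻¹ = [-1987/23135 -7393/23135; -6821/23135 -2139/23135; -634/4627 -829/4627]
x' = x̄ + K·y = [-13226/23135, 1997/23135, -1612/4627]
P' = (I − K·H)·P̄ = [170741/23135 129523/23135 -4510/4627; 129523/23135 100549/23135 -3578/4627; -4510/4627 -3578/4627 1174/4627]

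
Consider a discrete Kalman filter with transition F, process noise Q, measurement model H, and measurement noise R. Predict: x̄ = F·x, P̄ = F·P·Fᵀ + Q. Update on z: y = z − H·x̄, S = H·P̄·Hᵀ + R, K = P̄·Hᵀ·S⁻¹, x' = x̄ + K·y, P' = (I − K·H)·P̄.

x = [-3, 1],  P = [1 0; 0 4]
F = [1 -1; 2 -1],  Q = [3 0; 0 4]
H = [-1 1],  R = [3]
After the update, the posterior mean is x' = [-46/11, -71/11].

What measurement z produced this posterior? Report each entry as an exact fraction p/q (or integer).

z = [-2]

x̄ = F·x = [-4, -7]
P̄ = F·P·Fᵀ + Q = [8 6; 6 12]
S = H·P̄·Hᵀ + R = [11]
K = P̄·Hᵀ·S⁻¹ = [-2/11; 6/11]
x' − x̄ = [-2/11, 6/11] = K·y
y = (KᵀK)⁻¹·Kᵀ·(x' − x̄) = [1]
z = y + H·x̄ = [1] + [-3] = [-2]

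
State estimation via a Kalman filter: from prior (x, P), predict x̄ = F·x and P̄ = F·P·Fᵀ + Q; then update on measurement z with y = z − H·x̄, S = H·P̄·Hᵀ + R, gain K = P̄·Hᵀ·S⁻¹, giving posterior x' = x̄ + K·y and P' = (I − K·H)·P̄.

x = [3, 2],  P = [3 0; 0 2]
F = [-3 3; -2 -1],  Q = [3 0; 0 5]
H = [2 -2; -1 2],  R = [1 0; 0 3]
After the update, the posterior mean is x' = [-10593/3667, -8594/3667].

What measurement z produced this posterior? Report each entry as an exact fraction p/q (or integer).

x̄ = F·x = [-3, -8]
P̄ = F·P·Fᵀ + Q = [48 12; 12 19]
S = H·P̄·Hᵀ + R = [173 -100; -100 79]
K = P̄·Hᵀ·S⁻¹ = [3288/3667 3048/3667; 1494/3667 3098/3667]
x' − x̄ = [408/3667, 20742/3667] = K·y
y = (KᵀK)⁻¹·Kᵀ·(x' − x̄) = [-11, 12]
z = y + H·x̄ = [-11, 12] + [10, -13] = [-1, -1]

z = [-1, -1]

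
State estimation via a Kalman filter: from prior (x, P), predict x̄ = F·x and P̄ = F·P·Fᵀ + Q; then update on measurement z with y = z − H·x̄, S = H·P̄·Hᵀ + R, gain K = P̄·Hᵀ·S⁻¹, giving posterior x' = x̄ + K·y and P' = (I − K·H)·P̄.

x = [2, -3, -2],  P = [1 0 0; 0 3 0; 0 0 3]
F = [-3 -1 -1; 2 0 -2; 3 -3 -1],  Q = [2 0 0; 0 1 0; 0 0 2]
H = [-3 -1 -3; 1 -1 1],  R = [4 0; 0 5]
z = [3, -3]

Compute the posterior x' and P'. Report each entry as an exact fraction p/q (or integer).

x̄ = F·x = [-1, 8, 17]
P̄ = F·P·Fᵀ + Q = [17 0 3; 0 17 12; 3 12 41]
y = z − H·x̄ = [59, -11]
S = H·P̄·Hᵀ + R = [669 -151; -151 62]
K = P̄·Hᵀ·S⁻¹ = [-700/18677 4320/18677; -4041/18677 -11348/18677; -4096/18677 -336/18677]
x' = x̄ + K·y = [-107497/18677, 35825/18677, 79541/18677]
P' = (I − K·H)·P̄ = [189109/18677 -15500/18677 -183009/18677; -15500/18677 46596/18677 5356/18677; -183009/18677 5356/18677 186685/18677]

x' = [-107497/18677, 35825/18677, 79541/18677]
P' = [189109/18677 -15500/18677 -183009/18677; -15500/18677 46596/18677 5356/18677; -183009/18677 5356/18677 186685/18677]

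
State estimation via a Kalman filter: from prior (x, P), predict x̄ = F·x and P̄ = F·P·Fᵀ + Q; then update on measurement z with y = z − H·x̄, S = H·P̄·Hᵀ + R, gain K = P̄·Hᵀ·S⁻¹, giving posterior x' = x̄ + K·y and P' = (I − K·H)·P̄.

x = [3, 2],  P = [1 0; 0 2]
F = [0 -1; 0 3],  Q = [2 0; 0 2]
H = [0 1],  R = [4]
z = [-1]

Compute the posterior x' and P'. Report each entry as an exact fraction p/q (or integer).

x̄ = F·x = [-2, 6]
P̄ = F·P·Fᵀ + Q = [4 -6; -6 20]
y = z − H·x̄ = [-7]
S = H·P̄·Hᵀ + R = [24]
K = P̄·Hᵀ·S⁻¹ = [-1/4; 5/6]
x' = x̄ + K·y = [-1/4, 1/6]
P' = (I − K·H)·P̄ = [5/2 -1; -1 10/3]

x' = [-1/4, 1/6]
P' = [5/2 -1; -1 10/3]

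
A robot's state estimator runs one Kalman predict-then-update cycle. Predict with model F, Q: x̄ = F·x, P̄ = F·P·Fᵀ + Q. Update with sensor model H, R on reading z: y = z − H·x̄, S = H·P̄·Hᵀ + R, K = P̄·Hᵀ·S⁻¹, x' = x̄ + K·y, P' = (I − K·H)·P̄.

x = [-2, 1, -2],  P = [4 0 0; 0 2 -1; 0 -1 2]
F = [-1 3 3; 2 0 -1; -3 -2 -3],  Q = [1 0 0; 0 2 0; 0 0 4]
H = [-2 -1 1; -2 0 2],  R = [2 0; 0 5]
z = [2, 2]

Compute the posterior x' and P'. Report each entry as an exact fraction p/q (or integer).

x' = [809/452, -877/452, 369/113]
P' = [13327/904 -13175/904 3303/226; -13175/904 14759/904 -3125/226; 3303/226 -3125/226 1744/113]

x̄ = F·x = [-1, -2, 10]
P̄ = F·P·Fᵀ + Q = [23 -11 -3; -11 20 -20; -3 -20 54]
y = z − H·x̄ = [-12, -20]
S = H·P̄·Hᵀ + R = [176 236; 236 337]
K = P̄·Hᵀ·S⁻¹ = [-267/1808 -23/452; -909/1808 135/452; 7/452 37/113]
x' = x̄ + K·y = [809/452, -877/452, 369/113]
P' = (I − K·H)·P̄ = [13327/904 -13175/904 3303/226; -13175/904 14759/904 -3125/226; 3303/226 -3125/226 1744/113]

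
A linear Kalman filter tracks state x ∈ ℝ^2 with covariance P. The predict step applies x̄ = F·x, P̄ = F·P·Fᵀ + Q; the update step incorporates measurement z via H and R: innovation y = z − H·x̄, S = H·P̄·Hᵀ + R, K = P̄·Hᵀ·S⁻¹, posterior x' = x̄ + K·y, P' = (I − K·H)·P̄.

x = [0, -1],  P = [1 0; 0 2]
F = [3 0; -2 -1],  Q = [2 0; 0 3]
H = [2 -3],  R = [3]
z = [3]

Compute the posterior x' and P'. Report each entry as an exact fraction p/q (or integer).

x' = [6/5, -17/100]
P' = [3 9/5; 9/5 279/200]

x̄ = F·x = [0, 1]
P̄ = F·P·Fᵀ + Q = [11 -6; -6 9]
y = z − H·x̄ = [6]
S = H·P̄·Hᵀ + R = [200]
K = P̄·Hᵀ·S⁻¹ = [1/5; -39/200]
x' = x̄ + K·y = [6/5, -17/100]
P' = (I − K·H)·P̄ = [3 9/5; 9/5 279/200]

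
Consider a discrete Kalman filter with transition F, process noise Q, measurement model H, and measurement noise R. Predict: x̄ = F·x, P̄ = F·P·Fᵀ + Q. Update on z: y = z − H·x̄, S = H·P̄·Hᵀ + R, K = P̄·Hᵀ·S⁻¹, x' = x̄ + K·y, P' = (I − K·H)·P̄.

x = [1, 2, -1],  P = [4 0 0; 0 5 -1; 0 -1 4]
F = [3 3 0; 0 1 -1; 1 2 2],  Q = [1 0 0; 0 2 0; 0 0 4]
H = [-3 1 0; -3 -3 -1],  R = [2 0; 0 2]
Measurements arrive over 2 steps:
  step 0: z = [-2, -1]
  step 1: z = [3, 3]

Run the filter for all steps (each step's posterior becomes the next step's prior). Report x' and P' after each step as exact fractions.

step 0: x' = [249/397, -731/12307, -7551/12307], P' = [100/397 117/397 -582/397; 117/397 35507/24614 -58181/12307; -582/397 -58181/12307 228662/12307]
step 1: x' = [-68513571/69723349, -30278279/69723349, 78089940/69723349], P' = [31419869/139446698 31788771/139446698 -79510896/69723349; 31788771/139446698 157127413/139446698 -242379454/69723349; -79510896/69723349 -242379454/69723349 934141864/69723349]

step 0: x̄ = F·x = [9, 3, 3]
step 0: P̄ = F·P·Fᵀ + Q = [82 18 36; 18 13 2; 36 2 36]
step 0: y = z − H·x̄ = [22, 38]
step 0: S = H·P̄·Hᵀ + R = [645 913; 913 1445]
step 0: K = P̄·Hᵀ·S⁻¹ = [-183/794 -69/794; 13745/49228 -11921/49228; -4055/24614 7/24614]
step 0: x' = x̄ + K·y = [249/397, -731/12307, -7551/12307]
step 0: P' = (I − K·H)·P̄ = [100/397 117/397 -582/397; 117/397 35507/24614 -58181/12307; -582/397 -58181/12307 228662/12307]
step 1: x̄ = F·x = [20964/12307, 220/397, -8845/12307]
step 1: P̄ = F·P·Fᵀ + Q = [530549/24614 18891/794 -308874/12307; 18891/794 24993/794 -12908/397; -308874/12307 -12908/397 514882/12307]
step 1: y = z − H·x̄ = [92993/12307, 111428/12307]
step 1: S = H·P̄·Hᵀ + R = [1042613/12307 2455685/12307; 2455685/12307 7429947/12307]
step 1: K = P̄·Hᵀ·S⁻¹ = [-15617709/69723349 -7651032/69723349; 15440275/69723349 -20497411/69723349; -1923383/69723349 15764593/69723349]
step 1: x' = x̄ + K·y = [-68513571/69723349, -30278279/69723349, 78089940/69723349]
step 1: P' = (I − K·H)·P̄ = [31419869/139446698 31788771/139446698 -79510896/69723349; 31788771/139446698 157127413/139446698 -242379454/69723349; -79510896/69723349 -242379454/69723349 934141864/69723349]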